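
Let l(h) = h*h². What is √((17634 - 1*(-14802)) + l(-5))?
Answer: √32311 ≈ 179.75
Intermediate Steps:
l(h) = h³
√((17634 - 1*(-14802)) + l(-5)) = √((17634 - 1*(-14802)) + (-5)³) = √((17634 + 14802) - 125) = √(32436 - 125) = √32311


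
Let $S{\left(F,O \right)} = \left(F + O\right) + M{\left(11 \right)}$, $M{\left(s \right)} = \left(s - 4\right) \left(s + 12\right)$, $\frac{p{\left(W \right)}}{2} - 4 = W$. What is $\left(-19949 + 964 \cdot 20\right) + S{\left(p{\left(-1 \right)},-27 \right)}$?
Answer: $-529$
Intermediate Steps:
$p{\left(W \right)} = 8 + 2 W$
$M{\left(s \right)} = \left(-4 + s\right) \left(12 + s\right)$
$S{\left(F,O \right)} = 161 + F + O$ ($S{\left(F,O \right)} = \left(F + O\right) + \left(-48 + 11^{2} + 8 \cdot 11\right) = \left(F + O\right) + \left(-48 + 121 + 88\right) = \left(F + O\right) + 161 = 161 + F + O$)
$\left(-19949 + 964 \cdot 20\right) + S{\left(p{\left(-1 \right)},-27 \right)} = \left(-19949 + 964 \cdot 20\right) + \left(161 + \left(8 + 2 \left(-1\right)\right) - 27\right) = \left(-19949 + 19280\right) + \left(161 + \left(8 - 2\right) - 27\right) = -669 + \left(161 + 6 - 27\right) = -669 + 140 = -529$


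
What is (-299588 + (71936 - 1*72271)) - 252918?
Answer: -552841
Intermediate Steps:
(-299588 + (71936 - 1*72271)) - 252918 = (-299588 + (71936 - 72271)) - 252918 = (-299588 - 335) - 252918 = -299923 - 252918 = -552841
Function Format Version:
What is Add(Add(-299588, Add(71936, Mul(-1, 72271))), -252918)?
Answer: -552841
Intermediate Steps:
Add(Add(-299588, Add(71936, Mul(-1, 72271))), -252918) = Add(Add(-299588, Add(71936, -72271)), -252918) = Add(Add(-299588, -335), -252918) = Add(-299923, -252918) = -552841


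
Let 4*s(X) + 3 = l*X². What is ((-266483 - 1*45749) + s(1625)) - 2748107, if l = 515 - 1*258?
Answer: 333199633/2 ≈ 1.6660e+8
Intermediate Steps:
l = 257 (l = 515 - 258 = 257)
s(X) = -¾ + 257*X²/4 (s(X) = -¾ + (257*X²)/4 = -¾ + 257*X²/4)
((-266483 - 1*45749) + s(1625)) - 2748107 = ((-266483 - 1*45749) + (-¾ + (257/4)*1625²)) - 2748107 = ((-266483 - 45749) + (-¾ + (257/4)*2640625)) - 2748107 = (-312232 + (-¾ + 678640625/4)) - 2748107 = (-312232 + 339320311/2) - 2748107 = 338695847/2 - 2748107 = 333199633/2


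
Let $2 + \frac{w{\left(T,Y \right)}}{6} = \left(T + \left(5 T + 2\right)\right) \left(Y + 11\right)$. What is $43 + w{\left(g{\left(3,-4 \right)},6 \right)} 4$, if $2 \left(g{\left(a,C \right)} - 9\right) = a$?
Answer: $26515$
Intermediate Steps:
$g{\left(a,C \right)} = 9 + \frac{a}{2}$
$w{\left(T,Y \right)} = -12 + 6 \left(2 + 6 T\right) \left(11 + Y\right)$ ($w{\left(T,Y \right)} = -12 + 6 \left(T + \left(5 T + 2\right)\right) \left(Y + 11\right) = -12 + 6 \left(T + \left(2 + 5 T\right)\right) \left(11 + Y\right) = -12 + 6 \left(2 + 6 T\right) \left(11 + Y\right)$)
$43 + w{\left(g{\left(3,-4 \right)},6 \right)} 4 = 43 + \left(120 + 12 \cdot 6 + 396 \left(9 + \frac{1}{2} \cdot 3\right) + 36 \left(9 + \frac{1}{2} \cdot 3\right) 6\right) 4 = 43 + \left(120 + 72 + 396 \left(9 + \frac{3}{2}\right) + 36 \left(9 + \frac{3}{2}\right) 6\right) 4 = 43 + \left(120 + 72 + 396 \cdot \frac{21}{2} + 36 \cdot \frac{21}{2} \cdot 6\right) 4 = 43 + \left(120 + 72 + 4158 + 2268\right) 4 = 43 + 6618 \cdot 4 = 43 + 26472 = 26515$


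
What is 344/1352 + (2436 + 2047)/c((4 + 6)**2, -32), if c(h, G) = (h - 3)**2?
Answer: 1162214/1590121 ≈ 0.73090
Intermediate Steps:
c(h, G) = (-3 + h)**2
344/1352 + (2436 + 2047)/c((4 + 6)**2, -32) = 344/1352 + (2436 + 2047)/((-3 + (4 + 6)**2)**2) = 344*(1/1352) + 4483/((-3 + 10**2)**2) = 43/169 + 4483/((-3 + 100)**2) = 43/169 + 4483/(97**2) = 43/169 + 4483/9409 = 1162214/1590121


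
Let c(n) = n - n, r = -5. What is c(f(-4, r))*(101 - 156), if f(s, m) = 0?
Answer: 0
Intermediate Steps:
c(n) = 0
c(f(-4, r))*(101 - 156) = 0*(101 - 156) = 0*(-55) = 0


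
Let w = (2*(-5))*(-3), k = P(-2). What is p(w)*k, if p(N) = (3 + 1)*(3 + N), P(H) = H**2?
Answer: 528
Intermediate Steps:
k = 4 (k = (-2)**2 = 4)
w = 30 (w = -10*(-3) = 30)
p(N) = 12 + 4*N (p(N) = 4*(3 + N) = 12 + 4*N)
p(w)*k = (12 + 4*30)*4 = (12 + 120)*4 = 132*4 = 528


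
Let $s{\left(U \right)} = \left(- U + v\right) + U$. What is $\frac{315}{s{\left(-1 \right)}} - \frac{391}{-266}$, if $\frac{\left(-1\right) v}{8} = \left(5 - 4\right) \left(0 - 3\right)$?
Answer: $\frac{15529}{1064} \approx 14.595$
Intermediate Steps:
$v = 24$ ($v = - 8 \left(5 - 4\right) \left(0 - 3\right) = - 8 \cdot 1 \left(-3\right) = \left(-8\right) \left(-3\right) = 24$)
$s{\left(U \right)} = 24$ ($s{\left(U \right)} = \left(- U + 24\right) + U = \left(24 - U\right) + U = 24$)
$\frac{315}{s{\left(-1 \right)}} - \frac{391}{-266} = \frac{315}{24} - \frac{391}{-266} = 315 \cdot \frac{1}{24} - - \frac{391}{266} = \frac{105}{8} + \frac{391}{266} = \frac{15529}{1064}$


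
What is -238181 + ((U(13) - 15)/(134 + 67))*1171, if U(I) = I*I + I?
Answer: -47678824/201 ≈ -2.3721e+5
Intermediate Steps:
U(I) = I + I² (U(I) = I² + I = I + I²)
-238181 + ((U(13) - 15)/(134 + 67))*1171 = -238181 + ((13*(1 + 13) - 15)/(134 + 67))*1171 = -238181 + ((13*14 - 15)/201)*1171 = -238181 + ((182 - 15)*(1/201))*1171 = -238181 + (167*(1/201))*1171 = -238181 + (167/201)*1171 = -238181 + 195557/201 = -47678824/201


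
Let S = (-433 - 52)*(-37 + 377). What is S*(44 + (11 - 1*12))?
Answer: -7090700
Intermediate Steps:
S = -164900 (S = -485*340 = -164900)
S*(44 + (11 - 1*12)) = -164900*(44 + (11 - 1*12)) = -164900*(44 + (11 - 12)) = -164900*(44 - 1) = -164900*43 = -7090700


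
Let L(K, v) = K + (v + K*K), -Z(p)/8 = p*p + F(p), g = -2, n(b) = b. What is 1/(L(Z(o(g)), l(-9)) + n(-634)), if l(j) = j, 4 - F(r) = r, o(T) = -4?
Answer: 1/36029 ≈ 2.7755e-5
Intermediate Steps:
F(r) = 4 - r
Z(p) = -32 - 8*p² + 8*p (Z(p) = -8*(p*p + (4 - p)) = -8*(p² + (4 - p)) = -8*(4 + p² - p) = -32 - 8*p² + 8*p)
L(K, v) = K + v + K² (L(K, v) = K + (v + K²) = K + v + K²)
1/(L(Z(o(g)), l(-9)) + n(-634)) = 1/(((-32 - 8*(-4)² + 8*(-4)) - 9 + (-32 - 8*(-4)² + 8*(-4))²) - 634) = 1/(((-32 - 8*16 - 32) - 9 + (-32 - 8*16 - 32)²) - 634) = 1/(((-32 - 128 - 32) - 9 + (-32 - 128 - 32)²) - 634) = 1/((-192 - 9 + (-192)²) - 634) = 1/((-192 - 9 + 36864) - 634) = 1/(36663 - 634) = 1/36029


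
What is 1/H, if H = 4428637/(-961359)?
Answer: -961359/4428637 ≈ -0.21708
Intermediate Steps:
H = -4428637/961359 (H = 4428637*(-1/961359) = -4428637/961359 ≈ -4.6066)
1/H = 1/(-4428637/961359) = -961359/4428637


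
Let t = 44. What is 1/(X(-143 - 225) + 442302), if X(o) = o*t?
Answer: 1/426110 ≈ 2.3468e-6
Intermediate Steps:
X(o) = 44*o (X(o) = o*44 = 44*o)
1/(X(-143 - 225) + 442302) = 1/(44*(-143 - 225) + 442302) = 1/(44*(-368) + 442302) = 1/(-16192 + 442302) = 1/426110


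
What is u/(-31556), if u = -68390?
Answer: 4885/2254 ≈ 2.1673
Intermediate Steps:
u/(-31556) = -68390/(-31556) = -68390*(-1/31556) = 4885/2254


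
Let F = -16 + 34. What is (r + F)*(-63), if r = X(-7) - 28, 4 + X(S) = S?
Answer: 1323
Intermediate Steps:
X(S) = -4 + S
F = 18
r = -39 (r = (-4 - 7) - 28 = -11 - 28 = -39)
(r + F)*(-63) = (-39 + 18)*(-63) = -21*(-63) = 1323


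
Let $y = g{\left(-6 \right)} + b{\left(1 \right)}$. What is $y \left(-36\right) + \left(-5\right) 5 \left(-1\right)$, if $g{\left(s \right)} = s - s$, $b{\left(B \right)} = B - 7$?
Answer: $241$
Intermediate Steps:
$b{\left(B \right)} = -7 + B$
$g{\left(s \right)} = 0$
$y = -6$ ($y = 0 + \left(-7 + 1\right) = 0 - 6 = -6$)
$y \left(-36\right) + \left(-5\right) 5 \left(-1\right) = \left(-6\right) \left(-36\right) + \left(-5\right) 5 \left(-1\right) = 216 - -25 = 216 + 25 = 241$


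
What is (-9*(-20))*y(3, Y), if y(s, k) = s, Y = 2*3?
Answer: 540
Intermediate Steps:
Y = 6
(-9*(-20))*y(3, Y) = -9*(-20)*3 = 180*3 = 540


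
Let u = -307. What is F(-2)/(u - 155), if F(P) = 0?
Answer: 0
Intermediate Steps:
F(-2)/(u - 155) = 0/(-307 - 155) = 0/(-462) = 0*(-1/462) = 0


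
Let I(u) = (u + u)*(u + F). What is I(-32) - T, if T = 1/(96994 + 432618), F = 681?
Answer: -21997964033/529612 ≈ -41536.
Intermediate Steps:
I(u) = 2*u*(681 + u) (I(u) = (u + u)*(u + 681) = (2*u)*(681 + u) = 2*u*(681 + u))
T = 1/529612 ≈ 1.8882e-6
I(-32) - T = 2*(-32)*(681 - 32) - 1*1/529612 = 2*(-32)*649 - 1/529612 = -41536 - 1/529612 = -21997964033/529612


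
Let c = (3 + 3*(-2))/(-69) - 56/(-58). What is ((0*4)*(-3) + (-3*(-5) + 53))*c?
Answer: 45764/667 ≈ 68.612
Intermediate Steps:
c = 673/667 (c = (3 - 6)*(-1/69) - 56*(-1/58) = -3*(-1/69) + 28/29 = 1/23 + 28/29 = 673/667 ≈ 1.0090)
((0*4)*(-3) + (-3*(-5) + 53))*c = ((0*4)*(-3) + (-3*(-5) + 53))*(673/667) = (0*(-3) + (15 + 53))*(673/667) = (0 + 68)*(673/667) = 68*(673/667) = 45764/667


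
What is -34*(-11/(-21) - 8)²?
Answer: -838066/441 ≈ -1900.4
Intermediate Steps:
-34*(-11/(-21) - 8)² = -34*(-11*(-1/21) - 8)² = -34*(11/21 - 8)² = -34*(-157/21)² = -34*24649/441 = -838066/441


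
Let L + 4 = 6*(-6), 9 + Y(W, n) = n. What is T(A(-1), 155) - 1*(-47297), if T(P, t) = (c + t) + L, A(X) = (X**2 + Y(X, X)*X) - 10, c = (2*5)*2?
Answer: 47432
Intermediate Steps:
Y(W, n) = -9 + n
c = 20 (c = 10*2 = 20)
L = -40 (L = -4 + 6*(-6) = -4 - 36 = -40)
A(X) = -10 + X**2 + X*(-9 + X) (A(X) = (X**2 + (-9 + X)*X) - 10 = (X**2 + X*(-9 + X)) - 10 = -10 + X**2 + X*(-9 + X))
T(P, t) = -20 + t (T(P, t) = (20 + t) - 40 = -20 + t)
T(A(-1), 155) - 1*(-47297) = (-20 + 155) - 1*(-47297) = 135 + 47297 = 47432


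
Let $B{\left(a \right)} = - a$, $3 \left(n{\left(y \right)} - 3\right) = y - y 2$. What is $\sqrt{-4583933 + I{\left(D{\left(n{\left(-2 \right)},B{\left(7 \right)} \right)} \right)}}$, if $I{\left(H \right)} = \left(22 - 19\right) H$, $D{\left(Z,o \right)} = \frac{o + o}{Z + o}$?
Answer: $\frac{i \sqrt{114598010}}{5} \approx 2141.0 i$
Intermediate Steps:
$n{\left(y \right)} = 3 - \frac{y}{3}$ ($n{\left(y \right)} = 3 + \frac{y - y 2}{3} = 3 + \frac{y - 2 y}{3} = 3 + \frac{\left(-1\right) y}{3} = 3 - \frac{y}{3}$)
$D{\left(Z,o \right)} = \frac{2 o}{Z + o}$
$I{\left(H \right)} = 3 H$
$\sqrt{-4583933 + I{\left(D{\left(n{\left(-2 \right)},B{\left(7 \right)} \right)} \right)}} = \sqrt{-4583933 + 3 \frac{2 \left(\left(-1\right) 7\right)}{\left(3 - - \frac{2}{3}\right) - 7}} = \sqrt{-4583933 + 3 \cdot 2 \left(-7\right) \frac{1}{\left(3 + \frac{2}{3}\right) - 7}} = \sqrt{-4583933 + 3 \cdot 2 \left(-7\right) \frac{1}{\frac{11}{3} - 7}} = \sqrt{-4583933 + 3 \cdot 2 \left(-7\right) \frac{1}{- \frac{10}{3}}} = \sqrt{-4583933 + 3 \cdot 2 \left(-7\right) \left(- \frac{3}{10}\right)} = \sqrt{-4583933 + 3 \cdot \frac{21}{5}} = \sqrt{-4583933 + \frac{63}{5}} = \sqrt{- \frac{22919602}{5}} = \frac{i \sqrt{114598010}}{5}$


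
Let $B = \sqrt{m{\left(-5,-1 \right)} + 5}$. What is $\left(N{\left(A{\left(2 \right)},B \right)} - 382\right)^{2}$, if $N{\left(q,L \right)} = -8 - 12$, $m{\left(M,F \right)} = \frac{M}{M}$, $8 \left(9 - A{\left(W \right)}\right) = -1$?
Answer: $161604$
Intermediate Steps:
$A{\left(W \right)} = \frac{73}{8}$ ($A{\left(W \right)} = 9 - - \frac{1}{8} = 9 + \frac{1}{8} = \frac{73}{8}$)
$m{\left(M,F \right)} = 1$
$B = \sqrt{6}$ ($B = \sqrt{1 + 5} = \sqrt{6} \approx 2.4495$)
$N{\left(q,L \right)} = -20$ ($N{\left(q,L \right)} = -8 - 12 = -20$)
$\left(N{\left(A{\left(2 \right)},B \right)} - 382\right)^{2} = \left(-20 - 382\right)^{2} = \left(-402\right)^{2} = 161604$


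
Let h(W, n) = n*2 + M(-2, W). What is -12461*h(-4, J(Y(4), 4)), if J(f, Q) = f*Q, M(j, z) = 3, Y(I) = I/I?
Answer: -137071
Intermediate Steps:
Y(I) = 1
J(f, Q) = Q*f
h(W, n) = 3 + 2*n (h(W, n) = n*2 + 3 = 2*n + 3 = 3 + 2*n)
-12461*h(-4, J(Y(4), 4)) = -12461*(3 + 2*(4*1)) = -12461*(3 + 2*4) = -12461*(3 + 8) = -12461*11 = -137071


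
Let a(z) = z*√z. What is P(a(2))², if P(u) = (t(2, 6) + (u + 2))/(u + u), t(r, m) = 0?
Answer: (1 + √2)²/8 ≈ 0.72855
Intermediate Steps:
a(z) = z^(3/2)
P(u) = (2 + u)/(2*u) (P(u) = (0 + (u + 2))/(u + u) = (0 + (2 + u))/((2*u)) = (2 + u)*(1/(2*u)) = (2 + u)/(2*u))
P(a(2))² = ((2 + 2^(3/2))/(2*(2^(3/2))))² = ((2 + 2*√2)/(2*((2*√2))))² = ((√2/4)*(2 + 2*√2)/2)² = (√2*(2 + 2*√2)/8)² = (2 + 2*√2)²/32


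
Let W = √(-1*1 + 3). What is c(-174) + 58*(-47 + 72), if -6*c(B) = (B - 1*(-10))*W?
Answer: 1450 + 82*√2/3 ≈ 1488.7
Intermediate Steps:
W = √2 (W = √(-1 + 3) = √2 ≈ 1.4142)
c(B) = -√2*(10 + B)/6 (c(B) = -(B - 1*(-10))*√2/6 = -(B + 10)*√2/6 = -(10 + B)*√2/6 = -√2*(10 + B)/6)
c(-174) + 58*(-47 + 72) = √2*(-10 - 1*(-174))/6 + 58*(-47 + 72) = √2*(-10 + 174)/6 + 58*25 = (⅙)*√2*164 + 1450 = 82*√2/3 + 1450 = 1450 + 82*√2/3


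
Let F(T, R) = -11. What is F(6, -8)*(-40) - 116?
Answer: 324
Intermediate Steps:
F(6, -8)*(-40) - 116 = -11*(-40) - 116 = 440 - 116 = 324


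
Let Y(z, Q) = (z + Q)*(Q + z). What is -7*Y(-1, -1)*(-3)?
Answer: 84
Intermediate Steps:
Y(z, Q) = (Q + z)**2 (Y(z, Q) = (Q + z)*(Q + z) = (Q + z)**2)
-7*Y(-1, -1)*(-3) = -7*(-1 - 1)**2*(-3) = -7*(-2)**2*(-3) = -7*4*(-3) = -28*(-3) = 84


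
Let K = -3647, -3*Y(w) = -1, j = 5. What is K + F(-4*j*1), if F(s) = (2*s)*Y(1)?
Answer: -10981/3 ≈ -3660.3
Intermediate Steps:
Y(w) = 1/3 (Y(w) = -1/3*(-1) = 1/3)
F(s) = 2*s/3 (F(s) = (2*s)*(1/3) = 2*s/3)
K + F(-4*j*1) = -3647 + 2*(-4*5*1)/3 = -3647 + 2*(-20*1)/3 = -3647 + (2/3)*(-20) = -3647 - 40/3 = -10981/3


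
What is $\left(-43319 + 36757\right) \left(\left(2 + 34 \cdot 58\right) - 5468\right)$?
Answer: $22927628$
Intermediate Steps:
$\left(-43319 + 36757\right) \left(\left(2 + 34 \cdot 58\right) - 5468\right) = - 6562 \left(\left(2 + 1972\right) - 5468\right) = - 6562 \left(1974 - 5468\right) = \left(-6562\right) \left(-3494\right) = 22927628$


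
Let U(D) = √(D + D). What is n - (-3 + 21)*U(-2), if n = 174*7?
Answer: 1218 - 36*I ≈ 1218.0 - 36.0*I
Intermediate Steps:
n = 1218
U(D) = √2*√D (U(D) = √(2*D) = √2*√D)
n - (-3 + 21)*U(-2) = 1218 - (-3 + 21)*√2*√(-2) = 1218 - 18*√2*(I*√2) = 1218 - 18*2*I = 1218 - 36*I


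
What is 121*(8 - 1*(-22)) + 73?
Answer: 3703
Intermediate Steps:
121*(8 - 1*(-22)) + 73 = 121*(8 + 22) + 73 = 121*30 + 73 = 3630 + 73 = 3703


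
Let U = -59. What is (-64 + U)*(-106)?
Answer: 13038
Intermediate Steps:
(-64 + U)*(-106) = (-64 - 59)*(-106) = -123*(-106) = 13038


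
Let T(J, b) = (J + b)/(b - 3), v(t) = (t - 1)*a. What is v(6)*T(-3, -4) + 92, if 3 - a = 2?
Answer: 97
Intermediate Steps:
a = 1 (a = 3 - 1*2 = 3 - 2 = 1)
v(t) = -1 + t (v(t) = (t - 1)*1 = (-1 + t)*1 = -1 + t)
T(J, b) = (J + b)/(-3 + b)
v(6)*T(-3, -4) + 92 = (-1 + 6)*((-3 - 4)/(-3 - 4)) + 92 = 5*(-7/(-7)) + 92 = 5*(-1/7*(-7)) + 92 = 5*1 + 92 = 5 + 92 = 97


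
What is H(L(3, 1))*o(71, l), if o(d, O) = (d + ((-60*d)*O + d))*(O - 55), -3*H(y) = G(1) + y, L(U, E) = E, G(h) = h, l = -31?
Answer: 22738744/3 ≈ 7.5796e+6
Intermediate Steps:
H(y) = -1/3 - y/3 (H(y) = -(1 + y)/3 = -1/3 - y/3)
o(d, O) = (-55 + O)*(2*d - 60*O*d) (o(d, O) = (d + (-60*O*d + d))*(-55 + O) = (d + (d - 60*O*d))*(-55 + O) = (2*d - 60*O*d)*(-55 + O) = (-55 + O)*(2*d - 60*O*d))
H(L(3, 1))*o(71, l) = (-1/3 - 1/3*1)*(2*71*(-55 - 30*(-31)**2 + 1651*(-31))) = (-1/3 - 1/3)*(2*71*(-55 - 30*961 - 51181)) = -4*71*(-55 - 28830 - 51181)/3 = -4*71*(-80066)/3 = -2/3*(-11369372) = 22738744/3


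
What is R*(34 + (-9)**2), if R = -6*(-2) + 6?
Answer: 2070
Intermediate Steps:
R = 18 (R = 12 + 6 = 18)
R*(34 + (-9)**2) = 18*(34 + (-9)**2) = 18*(34 + 81) = 18*115 = 2070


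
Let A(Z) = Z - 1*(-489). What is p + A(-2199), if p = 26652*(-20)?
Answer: -534750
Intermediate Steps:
A(Z) = 489 + Z (A(Z) = Z + 489 = 489 + Z)
p = -533040
p + A(-2199) = -533040 + (489 - 2199) = -533040 - 1710 = -534750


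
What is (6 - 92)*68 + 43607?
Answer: 37759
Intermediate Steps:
(6 - 92)*68 + 43607 = -86*68 + 43607 = -5848 + 43607 = 37759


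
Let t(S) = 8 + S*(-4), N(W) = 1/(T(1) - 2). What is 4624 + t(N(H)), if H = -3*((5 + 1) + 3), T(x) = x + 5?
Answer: 4631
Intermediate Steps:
T(x) = 5 + x
H = -27 (H = -3*(6 + 3) = -3*9 = -27)
N(W) = ¼ (N(W) = 1/((5 + 1) - 2) = 1/(6 - 2) = 1/4 = ¼)
t(S) = 8 - 4*S
4624 + t(N(H)) = 4624 + (8 - 4*¼) = 4624 + (8 - 1) = 4624 + 7 = 4631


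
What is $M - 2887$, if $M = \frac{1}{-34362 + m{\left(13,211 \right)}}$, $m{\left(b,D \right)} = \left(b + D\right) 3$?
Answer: $- \frac{97263031}{33690} \approx -2887.0$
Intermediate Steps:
$m{\left(b,D \right)} = 3 D + 3 b$ ($m{\left(b,D \right)} = \left(D + b\right) 3 = 3 D + 3 b$)
$M = - \frac{1}{33690}$ ($M = \frac{1}{-34362 + \left(3 \cdot 211 + 3 \cdot 13\right)} = \frac{1}{-34362 + \left(633 + 39\right)} = \frac{1}{-34362 + 672} = \frac{1}{-33690} = - \frac{1}{33690} \approx -2.9682 \cdot 10^{-5}$)
$M - 2887 = - \frac{1}{33690} - 2887 = - \frac{97263031}{33690}$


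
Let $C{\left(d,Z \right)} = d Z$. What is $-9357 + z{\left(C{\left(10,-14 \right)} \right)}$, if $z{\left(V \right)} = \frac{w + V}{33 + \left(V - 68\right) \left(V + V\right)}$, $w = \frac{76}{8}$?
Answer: $- \frac{1090521183}{116546} \approx -9357.0$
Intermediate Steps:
$C{\left(d,Z \right)} = Z d$
$w = \frac{19}{2}$ ($w = 76 \cdot \frac{1}{8} = \frac{19}{2} \approx 9.5$)
$z{\left(V \right)} = \frac{\frac{19}{2} + V}{33 + 2 V \left(-68 + V\right)}$ ($z{\left(V \right)} = \frac{\frac{19}{2} + V}{33 + \left(V - 68\right) \left(V + V\right)} = \frac{\frac{19}{2} + V}{33 + \left(-68 + V\right) 2 V} = \frac{\frac{19}{2} + V}{33 + 2 V \left(-68 + V\right)}$)
$-9357 + z{\left(C{\left(10,-14 \right)} \right)} = -9357 + \frac{19 + 2 \left(\left(-14\right) 10\right)}{2 \left(33 - 136 \left(\left(-14\right) 10\right) + 2 \left(\left(-14\right) 10\right)^{2}\right)} = -9357 + \frac{19 + 2 \left(-140\right)}{2 \left(33 - -19040 + 2 \left(-140\right)^{2}\right)} = -9357 + \frac{19 - 280}{2 \left(33 + 19040 + 2 \cdot 19600\right)} = -9357 + \frac{1}{2} \frac{1}{33 + 19040 + 39200} \left(-261\right) = -9357 + \frac{1}{2} \cdot \frac{1}{58273} \left(-261\right) = -9357 - \frac{261}{116546} = - \frac{1090521183}{116546}$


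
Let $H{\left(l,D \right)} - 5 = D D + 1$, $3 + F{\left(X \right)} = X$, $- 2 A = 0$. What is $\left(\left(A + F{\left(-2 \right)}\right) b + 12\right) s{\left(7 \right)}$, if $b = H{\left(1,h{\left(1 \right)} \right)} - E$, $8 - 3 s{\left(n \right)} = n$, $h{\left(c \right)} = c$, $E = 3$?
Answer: $- \frac{8}{3} \approx -2.6667$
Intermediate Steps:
$A = 0$ ($A = \left(- \frac{1}{2}\right) 0 = 0$)
$F{\left(X \right)} = -3 + X$
$s{\left(n \right)} = \frac{8}{3} - \frac{n}{3}$
$H{\left(l,D \right)} = 6 + D^{2}$ ($H{\left(l,D \right)} = 5 + \left(D D + 1\right) = 5 + \left(D^{2} + 1\right) = 5 + \left(1 + D^{2}\right) = 6 + D^{2}$)
$b = 4$ ($b = \left(6 + 1^{2}\right) - 3 = \left(6 + 1\right) - 3 = 7 - 3 = 4$)
$\left(\left(A + F{\left(-2 \right)}\right) b + 12\right) s{\left(7 \right)} = \left(\left(0 - 5\right) 4 + 12\right) \left(\frac{8}{3} - \frac{7}{3}\right) = \left(\left(-5\right) 4 + 12\right) \frac{1}{3} = \left(-20 + 12\right) \frac{1}{3} = \left(-8\right) \frac{1}{3} = - \frac{8}{3}$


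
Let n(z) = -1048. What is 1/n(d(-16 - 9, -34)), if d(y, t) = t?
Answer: -1/1048 ≈ -0.00095420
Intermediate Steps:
1/n(d(-16 - 9, -34)) = 1/(-1048) = -1/1048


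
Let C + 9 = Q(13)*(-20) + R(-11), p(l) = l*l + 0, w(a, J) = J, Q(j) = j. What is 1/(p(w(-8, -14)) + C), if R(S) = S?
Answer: -1/84 ≈ -0.011905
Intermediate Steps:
p(l) = l² (p(l) = l² + 0 = l²)
C = -280 (C = -9 + (13*(-20) - 11) = -9 + (-260 - 11) = -9 - 271 = -280)
1/(p(w(-8, -14)) + C) = 1/((-14)² - 280) = 1/(196 - 280) = 1/(-84) = -1/84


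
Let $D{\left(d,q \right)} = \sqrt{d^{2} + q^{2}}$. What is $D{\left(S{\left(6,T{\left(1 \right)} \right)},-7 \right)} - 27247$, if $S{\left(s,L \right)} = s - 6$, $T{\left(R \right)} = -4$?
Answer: $-27240$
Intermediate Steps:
$S{\left(s,L \right)} = -6 + s$ ($S{\left(s,L \right)} = s - 6 = -6 + s$)
$D{\left(S{\left(6,T{\left(1 \right)} \right)},-7 \right)} - 27247 = \sqrt{\left(-6 + 6\right)^{2} + \left(-7\right)^{2}} - 27247 = \sqrt{0^{2} + 49} - 27247 = \sqrt{0 + 49} - 27247 = \sqrt{49} - 27247 = 7 - 27247 = -27240$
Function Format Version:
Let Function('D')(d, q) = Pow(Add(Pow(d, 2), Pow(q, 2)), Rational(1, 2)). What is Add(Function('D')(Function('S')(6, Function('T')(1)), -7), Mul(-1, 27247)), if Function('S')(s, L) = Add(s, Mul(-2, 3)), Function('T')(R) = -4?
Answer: -27240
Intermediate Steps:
Function('S')(s, L) = Add(-6, s) (Function('S')(s, L) = Add(s, -6) = Add(-6, s))
Add(Function('D')(Function('S')(6, Function('T')(1)), -7), Mul(-1, 27247)) = Add(Pow(Add(Pow(Add(-6, 6), 2), Pow(-7, 2)), Rational(1, 2)), Mul(-1, 27247)) = Add(Pow(Add(Pow(0, 2), 49), Rational(1, 2)), -27247) = Add(Pow(Add(0, 49), Rational(1, 2)), -27247) = Add(Pow(49, Rational(1, 2)), -27247) = Add(7, -27247) = -27240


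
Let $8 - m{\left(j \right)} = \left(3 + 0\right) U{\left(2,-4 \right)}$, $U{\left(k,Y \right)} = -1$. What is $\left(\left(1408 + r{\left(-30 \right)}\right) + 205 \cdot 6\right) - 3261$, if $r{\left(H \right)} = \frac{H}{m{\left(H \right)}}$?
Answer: $- \frac{6883}{11} \approx -625.73$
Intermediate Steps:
$m{\left(j \right)} = 11$ ($m{\left(j \right)} = 8 - \left(3 + 0\right) \left(-1\right) = 8 - 3 \left(-1\right) = 8 - -3 = 8 + 3 = 11$)
$r{\left(H \right)} = \frac{H}{11}$
$\left(\left(1408 + r{\left(-30 \right)}\right) + 205 \cdot 6\right) - 3261 = \left(\left(1408 + \frac{1}{11} \left(-30\right)\right) + 205 \cdot 6\right) - 3261 = \left(\left(1408 - \frac{30}{11}\right) + 1230\right) - 3261 = \left(\frac{15458}{11} + 1230\right) - 3261 = \frac{28988}{11} - 3261 = - \frac{6883}{11}$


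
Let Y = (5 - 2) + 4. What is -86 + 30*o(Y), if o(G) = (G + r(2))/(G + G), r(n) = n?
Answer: -467/7 ≈ -66.714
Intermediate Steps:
Y = 7 (Y = 3 + 4 = 7)
o(G) = (2 + G)/(2*G) (o(G) = (G + 2)/(G + G) = (2 + G)/((2*G)) = (2 + G)*(1/(2*G)) = (2 + G)/(2*G))
-86 + 30*o(Y) = -86 + 30*((½)*(2 + 7)/7) = -86 + 30*((½)*(⅐)*9) = -86 + 30*(9/14) = -86 + 135/7 = -467/7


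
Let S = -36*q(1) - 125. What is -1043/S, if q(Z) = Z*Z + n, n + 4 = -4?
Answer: -1043/127 ≈ -8.2126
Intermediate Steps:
n = -8 (n = -4 - 4 = -8)
q(Z) = -8 + Z**2 (q(Z) = Z*Z - 8 = Z**2 - 8 = -8 + Z**2)
S = 127 (S = -36*(-8 + 1**2) - 125 = -36*(-8 + 1) - 125 = -36*(-7) - 125 = 252 - 125 = 127)
-1043/S = -1043/127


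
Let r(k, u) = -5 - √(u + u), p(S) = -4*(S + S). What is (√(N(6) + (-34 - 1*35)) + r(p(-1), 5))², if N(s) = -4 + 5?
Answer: (5 + √10 - 2*I*√17)² ≈ -1.377 - 134.62*I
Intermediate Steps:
N(s) = 1
p(S) = -8*S
r(k, u) = -5 - √2*√u (r(k, u) = -5 - √(2*u) = -5 - √2*√u)
(√(N(6) + (-34 - 1*35)) + r(p(-1), 5))² = (√(1 + (-34 - 1*35)) + (-5 - √2*√5))² = (√(1 + (-34 - 35)) + (-5 - √10))² = (√(1 - 69) + (-5 - √10))² = (√(-68) + (-5 - √10))² = (2*I*√17 + (-5 - √10))² = (-5 - √10 + 2*I*√17)²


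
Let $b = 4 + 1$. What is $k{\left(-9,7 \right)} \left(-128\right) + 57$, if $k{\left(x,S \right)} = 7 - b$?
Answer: $-199$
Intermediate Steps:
$b = 5$
$k{\left(x,S \right)} = 2$ ($k{\left(x,S \right)} = 7 - 5 = 2$)
$k{\left(-9,7 \right)} \left(-128\right) + 57 = 2 \left(-128\right) + 57 = -256 + 57 = -199$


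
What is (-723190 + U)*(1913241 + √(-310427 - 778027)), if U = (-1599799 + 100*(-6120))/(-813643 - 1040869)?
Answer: -233269703737511811/168592 - 1341162321481*I*√1088454/1854512 ≈ -1.3836e+12 - 7.545e+8*I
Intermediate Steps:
U = 2211799/1854512 (U = (-1599799 - 612000)/(-1854512) = -2211799*(-1/1854512) = 2211799/1854512 ≈ 1.1927)
(-723190 + U)*(1913241 + √(-310427 - 778027)) = (-723190 + 2211799/1854512)*(1913241 + √(-310427 - 778027)) = -1341162321481*(1913241 + √(-1088454))/1854512 = -1341162321481*(1913241 + I*√1088454)/1854512 = -233269703737511811/168592 - 1341162321481*I*√1088454/1854512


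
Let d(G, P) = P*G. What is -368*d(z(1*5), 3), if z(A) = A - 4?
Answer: -1104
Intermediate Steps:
z(A) = -4 + A
d(G, P) = G*P
-368*d(z(1*5), 3) = -368*(-4 + 1*5)*3 = -368*(-4 + 5)*3 = -368*3 = -1104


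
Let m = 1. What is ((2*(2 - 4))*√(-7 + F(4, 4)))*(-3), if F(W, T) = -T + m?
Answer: 12*I*√10 ≈ 37.947*I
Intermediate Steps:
F(W, T) = 1 - T (F(W, T) = -T + 1 = 1 - T)
((2*(2 - 4))*√(-7 + F(4, 4)))*(-3) = ((2*(2 - 4))*√(-7 + (1 - 1*4)))*(-3) = ((2*(-2))*√(-7 + (1 - 4)))*(-3) = -4*√(-7 - 3)*(-3) = -4*I*√10*(-3) = 12*I*√10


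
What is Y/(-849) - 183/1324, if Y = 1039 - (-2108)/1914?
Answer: -1466565367/1075740732 ≈ -1.3633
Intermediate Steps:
Y = 995377/957 (Y = 1039 - (-2108)/1914 = 1039 - 1*(-1054/957) = 1039 + 1054/957 = 995377/957 ≈ 1040.1)
Y/(-849) - 183/1324 = (995377/957)/(-849) - 183/1324 = (995377/957)*(-1/849) - 183*1/1324 = -995377/812493 - 183/1324 = -1466565367/1075740732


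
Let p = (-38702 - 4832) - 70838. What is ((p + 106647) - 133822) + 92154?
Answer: -49393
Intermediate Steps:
p = -114372 (p = -43534 - 70838 = -114372)
((p + 106647) - 133822) + 92154 = ((-114372 + 106647) - 133822) + 92154 = (-7725 - 133822) + 92154 = -141547 + 92154 = -49393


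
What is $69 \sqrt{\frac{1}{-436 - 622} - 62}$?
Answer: $\frac{3 i \sqrt{131194}}{2} \approx 543.31 i$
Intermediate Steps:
$69 \sqrt{\frac{1}{-436 - 622} - 62} = 69 \sqrt{\frac{1}{-1058} - 62} = 69 \sqrt{- \frac{1}{1058} - 62} = 69 \sqrt{- \frac{65597}{1058}} = 69 \frac{i \sqrt{131194}}{46} = \frac{3 i \sqrt{131194}}{2}$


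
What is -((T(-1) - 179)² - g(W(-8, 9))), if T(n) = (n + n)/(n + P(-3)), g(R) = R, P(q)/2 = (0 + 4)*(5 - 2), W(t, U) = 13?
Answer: -16959284/529 ≈ -32059.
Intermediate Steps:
P(q) = 24 (P(q) = 2*((0 + 4)*(5 - 2)) = 2*(4*3) = 2*12 = 24)
T(n) = 2*n/(24 + n) (T(n) = (n + n)/(n + 24) = (2*n)/(24 + n) = 2*n/(24 + n))
-((T(-1) - 179)² - g(W(-8, 9))) = -((2*(-1)/(24 - 1) - 179)² - 1*13) = -((2*(-1)/23 - 179)² - 13) = -((2*(-1)*(1/23) - 179)² - 13) = -((-2/23 - 179)² - 13) = -((-4119/23)² - 13) = -(16966161/529 - 13) = -1*16959284/529 = -16959284/529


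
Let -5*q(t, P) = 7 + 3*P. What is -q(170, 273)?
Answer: 826/5 ≈ 165.20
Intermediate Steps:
q(t, P) = -7/5 - 3*P/5 (q(t, P) = -(7 + 3*P)/5 = -7/5 - 3*P/5)
-q(170, 273) = -(-7/5 - 3/5*273) = -(-7/5 - 819/5) = -1*(-826/5) = 826/5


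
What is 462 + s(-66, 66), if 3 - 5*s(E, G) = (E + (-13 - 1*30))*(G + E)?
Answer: 2313/5 ≈ 462.60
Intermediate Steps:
s(E, G) = ⅗ - (-43 + E)*(E + G)/5 (s(E, G) = ⅗ - (E + (-13 - 1*30))*(G + E)/5 = ⅗ - (E + (-13 - 30))*(E + G)/5 = ⅗ - (E - 43)*(E + G)/5 = ⅗ - (-43 + E)*(E + G)/5)
462 + s(-66, 66) = 462 + (⅗ - ⅕*(-66)² + (43/5)*(-66) + (43/5)*66 - ⅕*(-66)*66) = 462 + (⅗ - ⅕*4356 - 2838/5 + 2838/5 + 4356/5) = 462 + (⅗ - 4356/5 - 2838/5 + 2838/5 + 4356/5) = 462 + ⅗ = 2313/5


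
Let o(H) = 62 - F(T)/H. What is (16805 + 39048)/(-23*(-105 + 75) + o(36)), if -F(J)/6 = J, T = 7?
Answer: 335118/4519 ≈ 74.158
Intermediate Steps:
F(J) = -6*J
o(H) = 62 + 42/H (o(H) = 62 - (-6*7)/H = 62 - (-42)/H = 62 + 42/H)
(16805 + 39048)/(-23*(-105 + 75) + o(36)) = (16805 + 39048)/(-23*(-105 + 75) + (62 + 42/36)) = 55853/(-23*(-30) + (62 + 42*(1/36))) = 55853/(690 + (62 + 7/6)) = 55853/(690 + 379/6) = 55853/(4519/6) = 55853*(6/4519) = 335118/4519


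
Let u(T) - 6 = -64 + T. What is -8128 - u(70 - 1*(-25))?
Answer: -8165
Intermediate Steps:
u(T) = -58 + T (u(T) = 6 + (-64 + T) = -58 + T)
-8128 - u(70 - 1*(-25)) = -8128 - (-58 + (70 - 1*(-25))) = -8128 - (-58 + (70 + 25)) = -8128 - (-58 + 95) = -8128 - 1*37 = -8128 - 37 = -8165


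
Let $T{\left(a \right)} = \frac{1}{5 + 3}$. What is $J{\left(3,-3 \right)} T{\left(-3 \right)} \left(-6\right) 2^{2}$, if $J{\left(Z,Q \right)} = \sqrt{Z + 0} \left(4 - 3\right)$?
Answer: $- 3 \sqrt{3} \approx -5.1962$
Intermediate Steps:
$J{\left(Z,Q \right)} = \sqrt{Z}$ ($J{\left(Z,Q \right)} = \sqrt{Z} 1 = \sqrt{Z}$)
$T{\left(a \right)} = \frac{1}{8}$
$J{\left(3,-3 \right)} T{\left(-3 \right)} \left(-6\right) 2^{2} = \sqrt{3} \cdot \frac{1}{8} \left(-6\right) 2^{2} = \frac{\sqrt{3}}{8} \left(-6\right) 4 = - \frac{3 \sqrt{3}}{4} \cdot 4 = - 3 \sqrt{3}$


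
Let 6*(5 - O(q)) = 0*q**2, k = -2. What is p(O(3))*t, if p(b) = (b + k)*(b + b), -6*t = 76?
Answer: -380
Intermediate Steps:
t = -38/3 (t = -1/6*76 = -38/3 ≈ -12.667)
O(q) = 5 (O(q) = 5 - 0*q**2 = 5 - 1/6*0 = 5 + 0 = 5)
p(b) = 2*b*(-2 + b) (p(b) = (b - 2)*(b + b) = (-2 + b)*(2*b) = 2*b*(-2 + b))
p(O(3))*t = (2*5*(-2 + 5))*(-38/3) = (2*5*3)*(-38/3) = 30*(-38/3) = -380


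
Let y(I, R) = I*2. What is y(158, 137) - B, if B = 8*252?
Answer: -1700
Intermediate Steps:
y(I, R) = 2*I
B = 2016
y(158, 137) - B = 2*158 - 1*2016 = 316 - 2016 = -1700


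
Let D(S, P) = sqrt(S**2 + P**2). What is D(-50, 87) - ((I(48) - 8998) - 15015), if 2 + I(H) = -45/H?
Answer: 384255/16 + sqrt(10069) ≈ 24116.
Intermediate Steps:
I(H) = -2 - 45/H
D(S, P) = sqrt(P**2 + S**2)
D(-50, 87) - ((I(48) - 8998) - 15015) = sqrt(87**2 + (-50)**2) - (((-2 - 45/48) - 8998) - 15015) = sqrt(7569 + 2500) - (((-2 - 45*1/48) - 8998) - 15015) = sqrt(10069) - (((-2 - 15/16) - 8998) - 15015) = sqrt(10069) - ((-47/16 - 8998) - 15015) = sqrt(10069) - (-144015/16 - 15015) = sqrt(10069) - 1*(-384255/16) = sqrt(10069) + 384255/16 = 384255/16 + sqrt(10069)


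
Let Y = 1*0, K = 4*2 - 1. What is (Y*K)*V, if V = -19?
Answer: 0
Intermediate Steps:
K = 7 (K = 8 - 1 = 7)
Y = 0
(Y*K)*V = (0*7)*(-19) = 0*(-19) = 0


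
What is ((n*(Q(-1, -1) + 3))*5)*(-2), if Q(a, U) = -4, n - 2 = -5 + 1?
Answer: -20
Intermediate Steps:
n = -2 (n = 2 + (-5 + 1) = 2 - 4 = -2)
((n*(Q(-1, -1) + 3))*5)*(-2) = (-2*(-4 + 3)*5)*(-2) = (-2*(-1)*5)*(-2) = (2*5)*(-2) = 10*(-2) = -20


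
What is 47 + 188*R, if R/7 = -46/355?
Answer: -43851/355 ≈ -123.52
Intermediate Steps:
R = -322/355 (R = 7*(-46/355) = -322/355 ≈ -0.90704)
47 + 188*R = 47 + 188*(-322/355) = 47 - 60536/355 = -43851/355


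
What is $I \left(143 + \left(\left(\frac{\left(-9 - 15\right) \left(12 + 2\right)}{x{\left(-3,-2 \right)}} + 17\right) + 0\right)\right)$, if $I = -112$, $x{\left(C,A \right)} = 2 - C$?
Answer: $- \frac{51968}{5} \approx -10394.0$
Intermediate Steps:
$I \left(143 + \left(\left(\frac{\left(-9 - 15\right) \left(12 + 2\right)}{x{\left(-3,-2 \right)}} + 17\right) + 0\right)\right) = - 112 \left(143 + \left(\left(\frac{\left(-9 - 15\right) \left(12 + 2\right)}{2 - -3} + 17\right) + 0\right)\right) = - 112 \left(143 + \left(\left(\frac{\left(-24\right) 14}{2 + 3} + 17\right) + 0\right)\right) = - 112 \left(143 + \left(\left(- \frac{336}{5} + 17\right) + 0\right)\right) = - 112 \left(143 + \left(- \frac{251}{5} + 0\right)\right) = - 112 \left(143 - \frac{251}{5}\right) = \left(-112\right) \frac{464}{5} = - \frac{51968}{5}$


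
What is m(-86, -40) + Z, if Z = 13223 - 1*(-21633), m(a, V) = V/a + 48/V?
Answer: 7493882/215 ≈ 34855.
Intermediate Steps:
m(a, V) = 48/V + V/a
Z = 34856 (Z = 13223 + 21633 = 34856)
m(-86, -40) + Z = (48/(-40) - 40/(-86)) + 34856 = (48*(-1/40) - 40*(-1/86)) + 34856 = (-6/5 + 20/43) + 34856 = -158/215 + 34856 = 7493882/215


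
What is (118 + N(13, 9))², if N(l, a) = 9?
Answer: 16129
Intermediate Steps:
(118 + N(13, 9))² = (118 + 9)² = 127² = 16129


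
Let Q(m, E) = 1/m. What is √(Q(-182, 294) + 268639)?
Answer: √8898398054/182 ≈ 518.30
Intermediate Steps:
√(Q(-182, 294) + 268639) = √(1/(-182) + 268639) = √(-1/182 + 268639) = √(48892297/182) = √8898398054/182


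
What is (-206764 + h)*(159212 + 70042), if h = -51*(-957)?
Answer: -36212274078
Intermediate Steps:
h = 48807
(-206764 + h)*(159212 + 70042) = (-206764 + 48807)*(159212 + 70042) = -157957*229254 = -36212274078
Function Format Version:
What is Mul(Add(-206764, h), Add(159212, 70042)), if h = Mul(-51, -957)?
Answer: -36212274078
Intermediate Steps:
h = 48807
Mul(Add(-206764, h), Add(159212, 70042)) = Mul(Add(-206764, 48807), Add(159212, 70042)) = Mul(-157957, 229254) = -36212274078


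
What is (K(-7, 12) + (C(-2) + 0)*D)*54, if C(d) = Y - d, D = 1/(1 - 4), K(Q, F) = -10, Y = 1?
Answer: -594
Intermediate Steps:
D = -⅓ (D = 1/(-3) = -⅓ ≈ -0.33333)
C(d) = 1 - d
(K(-7, 12) + (C(-2) + 0)*D)*54 = (-10 + ((1 - 1*(-2)) + 0)*(-⅓))*54 = (-10 + ((1 + 2) + 0)*(-⅓))*54 = (-10 + (3 + 0)*(-⅓))*54 = (-10 + 3*(-⅓))*54 = (-10 - 1)*54 = -11*54 = -594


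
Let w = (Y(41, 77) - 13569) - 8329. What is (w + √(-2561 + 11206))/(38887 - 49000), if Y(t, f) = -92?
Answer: 7330/3371 - √8645/10113 ≈ 2.1652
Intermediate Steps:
w = -21990 (w = (-92 - 13569) - 8329 = -13661 - 8329 = -21990)
(w + √(-2561 + 11206))/(38887 - 49000) = (-21990 + √(-2561 + 11206))/(38887 - 49000) = (-21990 + √8645)/(-10113) = (-21990 + √8645)*(-1/10113) = 7330/3371 - √8645/10113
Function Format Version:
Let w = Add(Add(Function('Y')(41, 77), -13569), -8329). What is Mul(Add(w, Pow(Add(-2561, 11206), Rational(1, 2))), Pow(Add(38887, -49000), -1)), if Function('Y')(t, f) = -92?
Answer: Add(Rational(7330, 3371), Mul(Rational(-1, 10113), Pow(8645, Rational(1, 2)))) ≈ 2.1652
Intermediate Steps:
w = -21990 (w = Add(Add(-92, -13569), -8329) = Add(-13661, -8329) = -21990)
Mul(Add(w, Pow(Add(-2561, 11206), Rational(1, 2))), Pow(Add(38887, -49000), -1)) = Mul(Add(-21990, Pow(Add(-2561, 11206), Rational(1, 2))), Pow(Add(38887, -49000), -1)) = Mul(Add(-21990, Pow(8645, Rational(1, 2))), Pow(-10113, -1)) = Mul(Add(-21990, Pow(8645, Rational(1, 2))), Rational(-1, 10113)) = Add(Rational(7330, 3371), Mul(Rational(-1, 10113), Pow(8645, Rational(1, 2))))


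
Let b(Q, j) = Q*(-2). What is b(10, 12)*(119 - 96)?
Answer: -460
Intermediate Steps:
b(Q, j) = -2*Q
b(10, 12)*(119 - 96) = (-2*10)*(119 - 96) = -20*23 = -460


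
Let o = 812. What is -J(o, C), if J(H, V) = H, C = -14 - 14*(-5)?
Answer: -812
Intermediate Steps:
C = 56 (C = -14 + 70 = 56)
-J(o, C) = -1*812 = -812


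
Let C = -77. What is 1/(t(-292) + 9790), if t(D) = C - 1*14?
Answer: 1/9699 ≈ 0.00010310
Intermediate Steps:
t(D) = -91 (t(D) = -77 - 1*14 = -77 - 14 = -91)
1/(t(-292) + 9790) = 1/(-91 + 9790) = 1/9699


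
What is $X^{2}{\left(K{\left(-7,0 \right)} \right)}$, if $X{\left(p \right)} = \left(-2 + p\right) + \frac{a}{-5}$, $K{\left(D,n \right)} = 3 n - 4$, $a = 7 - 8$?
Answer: $\frac{841}{25} \approx 33.64$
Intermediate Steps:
$a = -1$ ($a = 7 - 8 = -1$)
$K{\left(D,n \right)} = -4 + 3 n$
$X{\left(p \right)} = - \frac{9}{5} + p$ ($X{\left(p \right)} = \left(-2 + p\right) - \frac{1}{-5} = \left(-2 + p\right) - - \frac{1}{5} = \left(-2 + p\right) + \frac{1}{5} = - \frac{9}{5} + p$)
$X^{2}{\left(K{\left(-7,0 \right)} \right)} = \left(- \frac{9}{5} + \left(-4 + 3 \cdot 0\right)\right)^{2} = \left(- \frac{9}{5} + \left(-4 + 0\right)\right)^{2} = \left(- \frac{9}{5} - 4\right)^{2} = \left(- \frac{29}{5}\right)^{2} = \frac{841}{25}$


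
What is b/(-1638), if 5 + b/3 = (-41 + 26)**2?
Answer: -110/273 ≈ -0.40293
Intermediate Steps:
b = 660 (b = -15 + 3*(-41 + 26)**2 = -15 + 3*(-15)**2 = -15 + 3*225 = -15 + 675 = 660)
b/(-1638) = 660/(-1638) = 660*(-1/1638) = -110/273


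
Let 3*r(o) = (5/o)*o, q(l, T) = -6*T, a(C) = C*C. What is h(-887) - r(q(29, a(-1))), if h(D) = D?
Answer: -2666/3 ≈ -888.67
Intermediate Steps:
a(C) = C**2
r(o) = 5/3 (r(o) = ((5/o)*o)/3 = (1/3)*5 = 5/3)
h(-887) - r(q(29, a(-1))) = -887 - 1*5/3 = -887 - 5/3 = -2666/3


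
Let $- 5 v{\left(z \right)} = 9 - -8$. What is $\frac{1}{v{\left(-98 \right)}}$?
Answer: $- \frac{5}{17} \approx -0.29412$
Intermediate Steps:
$v{\left(z \right)} = - \frac{17}{5}$ ($v{\left(z \right)} = - \frac{9 - -8}{5} = - \frac{9 + 8}{5} = \left(- \frac{1}{5}\right) 17 = - \frac{17}{5}$)
$\frac{1}{v{\left(-98 \right)}} = \frac{1}{- \frac{17}{5}} = - \frac{5}{17}$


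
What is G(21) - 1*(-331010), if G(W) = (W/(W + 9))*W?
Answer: 3310247/10 ≈ 3.3102e+5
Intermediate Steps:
G(W) = W²/(9 + W) (G(W) = (W/(9 + W))*W = W²/(9 + W))
G(21) - 1*(-331010) = 21²/(9 + 21) - 1*(-331010) = 441/30 + 331010 = 441*(1/30) + 331010 = 147/10 + 331010 = 3310247/10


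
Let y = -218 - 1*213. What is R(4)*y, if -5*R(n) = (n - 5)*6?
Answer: -2586/5 ≈ -517.20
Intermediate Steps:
R(n) = 6 - 6*n/5 (R(n) = -(n - 5)*6/5 = -(-5 + n)*6/5 = -(-30 + 6*n)/5 = 6 - 6*n/5)
y = -431 (y = -218 - 213 = -431)
R(4)*y = (6 - 6/5*4)*(-431) = (6 - 24/5)*(-431) = (6/5)*(-431) = -2586/5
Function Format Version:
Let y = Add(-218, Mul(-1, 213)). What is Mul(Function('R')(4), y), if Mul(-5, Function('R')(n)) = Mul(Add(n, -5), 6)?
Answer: Rational(-2586, 5) ≈ -517.20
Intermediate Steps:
Function('R')(n) = Add(6, Mul(Rational(-6, 5), n)) (Function('R')(n) = Mul(Rational(-1, 5), Mul(Add(n, -5), 6)) = Mul(Rational(-1, 5), Mul(Add(-5, n), 6)) = Mul(Rational(-1, 5), Add(-30, Mul(6, n))) = Add(6, Mul(Rational(-6, 5), n)))
y = -431 (y = Add(-218, -213) = -431)
Mul(Function('R')(4), y) = Mul(Add(6, Mul(Rational(-6, 5), 4)), -431) = Mul(Add(6, Rational(-24, 5)), -431) = Mul(Rational(6, 5), -431) = Rational(-2586, 5)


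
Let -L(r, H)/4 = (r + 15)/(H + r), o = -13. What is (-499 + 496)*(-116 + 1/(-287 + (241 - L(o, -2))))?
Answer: 242949/698 ≈ 348.06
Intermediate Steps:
L(r, H) = -4*(15 + r)/(H + r) (L(r, H) = -4*(r + 15)/(H + r) = -4*(15 + r)/(H + r))
(-499 + 496)*(-116 + 1/(-287 + (241 - L(o, -2)))) = (-499 + 496)*(-116 + 1/(-287 + (241 - 4*(-15 - 1*(-13))/(-2 - 13)))) = -3*(-116 + 1/(-287 + (241 - 4*(-15 + 13)/(-15)))) = -3*(-116 + 1/(-287 + (241 - 4*(-1)*(-2)/15))) = -3*(-116 + 1/(-287 + (241 - 1*8/15))) = -3*(-116 + 1/(-287 + (241 - 8/15))) = -3*(-116 + 1/(-287 + 3607/15)) = -3*(-116 + 1/(-698/15)) = -3*(-116 - 15/698) = -3*(-80983/698) = 242949/698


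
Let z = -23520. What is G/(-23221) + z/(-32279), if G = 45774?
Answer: -931381026/749550659 ≈ -1.2426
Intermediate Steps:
G/(-23221) + z/(-32279) = 45774/(-23221) - 23520/(-32279) = 45774*(-1/23221) - 23520*(-1/32279) = -45774/23221 + 23520/32279 = -931381026/749550659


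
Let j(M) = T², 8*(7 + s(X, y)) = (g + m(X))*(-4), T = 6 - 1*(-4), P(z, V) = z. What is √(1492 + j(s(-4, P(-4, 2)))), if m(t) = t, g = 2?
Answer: 2*√398 ≈ 39.900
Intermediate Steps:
T = 10 (T = 6 + 4 = 10)
s(X, y) = -8 - X/2 (s(X, y) = -7 + ((2 + X)*(-4))/8 = -7 + (-8 - 4*X)/8 = -7 + (-1 - X/2) = -8 - X/2)
j(M) = 100 (j(M) = 10² = 100)
√(1492 + j(s(-4, P(-4, 2)))) = √(1492 + 100) = √1592 = 2*√398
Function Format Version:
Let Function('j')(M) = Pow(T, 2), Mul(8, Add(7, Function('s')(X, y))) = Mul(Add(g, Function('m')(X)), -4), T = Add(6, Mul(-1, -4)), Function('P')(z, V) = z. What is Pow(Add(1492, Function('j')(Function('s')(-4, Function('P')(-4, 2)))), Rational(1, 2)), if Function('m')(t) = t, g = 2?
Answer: Mul(2, Pow(398, Rational(1, 2))) ≈ 39.900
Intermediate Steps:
T = 10 (T = Add(6, 4) = 10)
Function('s')(X, y) = Add(-8, Mul(Rational(-1, 2), X)) (Function('s')(X, y) = Add(-7, Mul(Rational(1, 8), Mul(Add(2, X), -4))) = Add(-7, Mul(Rational(1, 8), Add(-8, Mul(-4, X)))) = Add(-7, Add(-1, Mul(Rational(-1, 2), X))) = Add(-8, Mul(Rational(-1, 2), X)))
Function('j')(M) = 100 (Function('j')(M) = Pow(10, 2) = 100)
Pow(Add(1492, Function('j')(Function('s')(-4, Function('P')(-4, 2)))), Rational(1, 2)) = Pow(Add(1492, 100), Rational(1, 2)) = Pow(1592, Rational(1, 2)) = Mul(2, Pow(398, Rational(1, 2)))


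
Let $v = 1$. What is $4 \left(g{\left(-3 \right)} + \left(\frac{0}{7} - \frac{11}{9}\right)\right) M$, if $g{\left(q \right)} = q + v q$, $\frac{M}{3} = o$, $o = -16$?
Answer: $\frac{4160}{3} \approx 1386.7$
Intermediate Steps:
$M = -48$ ($M = 3 \left(-16\right) = -48$)
$g{\left(q \right)} = 2 q$ ($g{\left(q \right)} = q + 1 q = q + q = 2 q$)
$4 \left(g{\left(-3 \right)} + \left(\frac{0}{7} - \frac{11}{9}\right)\right) M = 4 \left(2 \left(-3\right) + \left(\frac{0}{7} - \frac{11}{9}\right)\right) \left(-48\right) = 4 \left(-6 + \left(0 \cdot \frac{1}{7} - \frac{11}{9}\right)\right) \left(-48\right) = 4 \left(-6 + \left(0 - \frac{11}{9}\right)\right) \left(-48\right) = 4 \left(-6 - \frac{11}{9}\right) \left(-48\right) = 4 \left(- \frac{65}{9}\right) \left(-48\right) = \left(- \frac{260}{9}\right) \left(-48\right) = \frac{4160}{3}$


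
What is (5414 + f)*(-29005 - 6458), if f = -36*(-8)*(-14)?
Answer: -49009866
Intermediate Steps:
f = -4032 (f = 288*(-14) = -4032)
(5414 + f)*(-29005 - 6458) = (5414 - 4032)*(-29005 - 6458) = 1382*(-35463) = -49009866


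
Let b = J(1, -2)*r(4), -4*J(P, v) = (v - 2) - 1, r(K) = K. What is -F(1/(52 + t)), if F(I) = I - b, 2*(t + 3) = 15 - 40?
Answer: 363/73 ≈ 4.9726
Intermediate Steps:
J(P, v) = ¾ - v/4 (J(P, v) = -((v - 2) - 1)/4 = -((-2 + v) - 1)/4 = -(-3 + v)/4 = ¾ - v/4)
t = -31/2 (t = -3 + (15 - 40)/2 = -3 + (½)*(-25) = -3 - 25/2 = -31/2 ≈ -15.500)
b = 5 (b = (¾ - ¼*(-2))*4 = (¾ + ½)*4 = (5/4)*4 = 5)
F(I) = -5 + I (F(I) = I - 1*5 = I - 5 = -5 + I)
-F(1/(52 + t)) = -(-5 + 1/(52 - 31/2)) = -(-5 + 1/(73/2)) = -(-5 + 2/73) = -1*(-363/73) = 363/73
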